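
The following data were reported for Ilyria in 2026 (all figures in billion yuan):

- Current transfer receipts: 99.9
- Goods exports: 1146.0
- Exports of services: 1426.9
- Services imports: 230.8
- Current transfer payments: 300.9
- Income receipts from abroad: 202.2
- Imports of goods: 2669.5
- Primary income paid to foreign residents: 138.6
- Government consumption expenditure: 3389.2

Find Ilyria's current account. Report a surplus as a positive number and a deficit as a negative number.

Goods balance = 1146.0 - 2669.5 = -1523.5
Services balance = 1426.9 - 230.8 = 1196.1
Trade balance (goods + services) = -1523.5 + 1196.1 = -327.4
Net primary income = 202.2 - 138.6 = 63.6
Net secondary income = 99.9 - 300.9 = -201.0
Current account = -327.4 + 63.6 + (-201.0) = -464.8

-464.8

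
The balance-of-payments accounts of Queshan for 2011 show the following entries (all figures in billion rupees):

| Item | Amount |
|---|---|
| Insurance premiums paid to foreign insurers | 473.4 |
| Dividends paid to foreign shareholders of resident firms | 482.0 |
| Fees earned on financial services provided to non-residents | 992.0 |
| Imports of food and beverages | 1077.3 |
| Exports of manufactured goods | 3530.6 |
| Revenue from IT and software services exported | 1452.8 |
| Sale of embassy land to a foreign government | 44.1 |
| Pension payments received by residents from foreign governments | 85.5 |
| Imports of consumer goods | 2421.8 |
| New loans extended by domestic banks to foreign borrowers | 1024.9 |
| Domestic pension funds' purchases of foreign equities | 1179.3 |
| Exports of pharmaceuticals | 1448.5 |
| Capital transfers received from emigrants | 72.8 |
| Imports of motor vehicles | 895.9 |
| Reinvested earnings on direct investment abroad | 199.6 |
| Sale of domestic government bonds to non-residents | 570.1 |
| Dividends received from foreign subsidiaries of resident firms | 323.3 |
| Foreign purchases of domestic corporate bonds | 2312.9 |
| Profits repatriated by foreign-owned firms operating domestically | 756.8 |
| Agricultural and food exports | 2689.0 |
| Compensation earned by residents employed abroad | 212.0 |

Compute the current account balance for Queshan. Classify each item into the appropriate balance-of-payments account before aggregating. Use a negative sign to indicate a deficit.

Goods: -895.9 + 2689.0 + 3530.6 + 1448.5 - 1077.3 - 2421.8 = 3273.1
Services: -473.4 + 1452.8 + 992.0 = 1971.4
Primary income: 212.0 - 482.0 + 323.3 + 199.6 - 756.8 = -503.9
Secondary income: 85.5
Current account = 3273.1 + 1971.4 + (-503.9) + 85.5 = 4826.1
(Excluded from the current account — capital account: sale of embassy land to a foreign government 44.1, capital transfers received from emigrants 72.8; financial account: new loans extended by domestic banks to foreign borrowers 1024.9, domestic pension funds' purchases of foreign equities 1179.3, sale of domestic government bonds to non-residents 570.1, foreign purchases of domestic corporate bonds 2312.9.)

4826.1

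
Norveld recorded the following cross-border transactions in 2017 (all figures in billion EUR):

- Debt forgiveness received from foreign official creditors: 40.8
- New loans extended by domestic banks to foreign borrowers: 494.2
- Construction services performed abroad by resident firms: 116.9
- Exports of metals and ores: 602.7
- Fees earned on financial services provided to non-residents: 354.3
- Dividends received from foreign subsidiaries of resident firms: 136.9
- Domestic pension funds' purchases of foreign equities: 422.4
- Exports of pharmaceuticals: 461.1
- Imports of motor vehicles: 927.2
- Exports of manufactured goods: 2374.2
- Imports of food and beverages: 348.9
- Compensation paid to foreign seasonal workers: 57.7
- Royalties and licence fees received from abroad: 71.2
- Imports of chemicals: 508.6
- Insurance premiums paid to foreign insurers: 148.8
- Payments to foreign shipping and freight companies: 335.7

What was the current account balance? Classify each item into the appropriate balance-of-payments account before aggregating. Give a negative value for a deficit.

1790.4

Goods: -508.6 + 2374.2 + 602.7 - 348.9 + 461.1 - 927.2 = 1653.3
Services: 354.3 - 148.8 + 71.2 - 335.7 + 116.9 = 57.9
Primary income: -57.7 + 136.9 = 79.2
Current account = 1653.3 + 57.9 + 79.2 = 1790.4
(Excluded from the current account — capital account: debt forgiveness received from foreign official creditors 40.8; financial account: new loans extended by domestic banks to foreign borrowers 494.2, domestic pension funds' purchases of foreign equities 422.4.)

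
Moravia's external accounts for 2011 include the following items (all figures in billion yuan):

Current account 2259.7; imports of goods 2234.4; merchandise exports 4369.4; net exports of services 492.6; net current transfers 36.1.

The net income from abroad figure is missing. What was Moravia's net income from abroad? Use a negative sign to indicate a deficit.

Current account = goods balance + services balance + net primary income + net secondary income
Sum of the known components = 2663.7
Net income from abroad = CA - (known components) = 2259.7 - 2663.7 = -404.0

-404.0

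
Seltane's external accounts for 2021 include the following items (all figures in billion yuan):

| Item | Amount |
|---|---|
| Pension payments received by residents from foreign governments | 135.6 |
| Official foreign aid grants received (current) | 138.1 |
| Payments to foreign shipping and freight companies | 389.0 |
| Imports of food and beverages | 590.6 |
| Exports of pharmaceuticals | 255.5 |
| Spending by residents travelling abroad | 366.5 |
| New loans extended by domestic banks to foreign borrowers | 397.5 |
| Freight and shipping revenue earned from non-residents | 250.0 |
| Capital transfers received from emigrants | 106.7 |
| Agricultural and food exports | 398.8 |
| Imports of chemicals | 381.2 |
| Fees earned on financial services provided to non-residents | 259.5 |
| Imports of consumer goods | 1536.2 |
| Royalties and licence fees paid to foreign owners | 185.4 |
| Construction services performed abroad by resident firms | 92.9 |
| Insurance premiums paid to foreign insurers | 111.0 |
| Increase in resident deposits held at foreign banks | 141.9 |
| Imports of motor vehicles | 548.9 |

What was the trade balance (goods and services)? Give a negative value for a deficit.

-2852.1

Goods: -1536.2 + 398.8 - 381.2 + 255.5 - 590.6 - 548.9 = -2402.6
Services: 92.9 - 111.0 - 185.4 - 366.5 + 250.0 - 389.0 + 259.5 = -449.5
Trade balance = -2402.6 + (-449.5) = -2852.1
(Excluded from the trade balance — secondary income: pension payments received by residents from foreign governments 135.6, official foreign aid grants received (current) 138.1; financial account: new loans extended by domestic banks to foreign borrowers 397.5, increase in resident deposits held at foreign banks 141.9; capital account: capital transfers received from emigrants 106.7.)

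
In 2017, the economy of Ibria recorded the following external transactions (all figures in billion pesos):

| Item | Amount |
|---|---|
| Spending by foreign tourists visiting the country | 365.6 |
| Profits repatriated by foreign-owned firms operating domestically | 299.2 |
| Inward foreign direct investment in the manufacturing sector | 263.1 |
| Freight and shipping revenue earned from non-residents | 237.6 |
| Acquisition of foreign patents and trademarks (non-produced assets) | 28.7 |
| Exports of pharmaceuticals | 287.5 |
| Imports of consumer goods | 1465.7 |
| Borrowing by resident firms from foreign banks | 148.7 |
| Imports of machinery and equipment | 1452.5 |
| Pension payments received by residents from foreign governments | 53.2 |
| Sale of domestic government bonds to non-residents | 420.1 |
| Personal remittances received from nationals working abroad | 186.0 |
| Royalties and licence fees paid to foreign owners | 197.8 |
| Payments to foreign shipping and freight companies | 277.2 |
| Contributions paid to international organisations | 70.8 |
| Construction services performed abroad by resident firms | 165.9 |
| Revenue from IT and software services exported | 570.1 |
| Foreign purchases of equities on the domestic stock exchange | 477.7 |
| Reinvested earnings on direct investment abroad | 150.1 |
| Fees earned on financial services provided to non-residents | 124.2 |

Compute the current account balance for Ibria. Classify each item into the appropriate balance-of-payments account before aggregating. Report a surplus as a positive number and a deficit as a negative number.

Goods: -1452.5 - 1465.7 + 287.5 = -2630.7
Services: -277.2 + 237.6 + 365.6 - 197.8 + 124.2 + 570.1 + 165.9 = 988.4
Primary income: 150.1 - 299.2 = -149.1
Secondary income: -70.8 + 186.0 + 53.2 = 168.4
Current account = (-2630.7) + 988.4 + (-149.1) + 168.4 = -1623.0
(Excluded from the current account — financial account: inward foreign direct investment in the manufacturing sector 263.1, borrowing by resident firms from foreign banks 148.7, sale of domestic government bonds to non-residents 420.1, foreign purchases of equities on the domestic stock exchange 477.7; capital account: acquisition of foreign patents and trademarks (non-produced assets) 28.7.)

-1623.0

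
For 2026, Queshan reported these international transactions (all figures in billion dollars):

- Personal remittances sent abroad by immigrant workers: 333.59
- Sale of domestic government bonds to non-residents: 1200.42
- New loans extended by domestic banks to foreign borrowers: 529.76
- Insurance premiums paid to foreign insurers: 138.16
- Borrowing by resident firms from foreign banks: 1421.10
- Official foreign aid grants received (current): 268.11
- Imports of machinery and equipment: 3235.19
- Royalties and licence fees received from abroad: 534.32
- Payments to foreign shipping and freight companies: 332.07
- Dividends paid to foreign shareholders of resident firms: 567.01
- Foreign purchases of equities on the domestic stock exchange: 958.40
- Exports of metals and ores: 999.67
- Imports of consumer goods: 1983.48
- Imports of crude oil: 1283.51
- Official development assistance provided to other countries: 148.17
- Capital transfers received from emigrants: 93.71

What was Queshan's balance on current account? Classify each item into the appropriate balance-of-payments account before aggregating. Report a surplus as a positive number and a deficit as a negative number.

Goods: -1983.48 - 3235.19 - 1283.51 + 999.67 = -5502.51
Services: -138.16 - 332.07 + 534.32 = 64.09
Primary income: -567.01
Secondary income: -148.17 - 333.59 + 268.11 = -213.65
Current account = (-5502.51) + 64.09 + (-567.01) + (-213.65) = -6219.08
(Excluded from the current account — financial account: sale of domestic government bonds to non-residents 1200.42, new loans extended by domestic banks to foreign borrowers 529.76, borrowing by resident firms from foreign banks 1421.10, foreign purchases of equities on the domestic stock exchange 958.40; capital account: capital transfers received from emigrants 93.71.)

-6219.08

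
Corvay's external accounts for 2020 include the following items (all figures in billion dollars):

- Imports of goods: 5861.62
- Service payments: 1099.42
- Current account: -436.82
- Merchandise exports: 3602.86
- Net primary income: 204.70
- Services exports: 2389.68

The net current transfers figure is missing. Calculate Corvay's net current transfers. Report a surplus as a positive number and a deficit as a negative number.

Current account = goods balance + services balance + net primary income + net secondary income
Sum of the known components = -763.80
Net current transfers = CA - (known components) = -436.82 - (-763.80) = 326.98

326.98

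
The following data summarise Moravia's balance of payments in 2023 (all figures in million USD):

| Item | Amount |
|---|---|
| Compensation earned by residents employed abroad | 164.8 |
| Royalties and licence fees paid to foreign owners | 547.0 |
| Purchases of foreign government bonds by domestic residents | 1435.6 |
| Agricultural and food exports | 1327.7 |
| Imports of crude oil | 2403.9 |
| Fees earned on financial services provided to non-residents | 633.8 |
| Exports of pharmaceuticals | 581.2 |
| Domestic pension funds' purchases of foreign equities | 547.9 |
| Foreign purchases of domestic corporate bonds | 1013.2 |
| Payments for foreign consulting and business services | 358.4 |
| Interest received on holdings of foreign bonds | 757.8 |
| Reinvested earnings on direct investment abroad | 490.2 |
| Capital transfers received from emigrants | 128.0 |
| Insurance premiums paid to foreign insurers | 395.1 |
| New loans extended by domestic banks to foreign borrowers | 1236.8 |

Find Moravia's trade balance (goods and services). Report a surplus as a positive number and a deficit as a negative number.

-1161.7

Goods: 1327.7 - 2403.9 + 581.2 = -495.0
Services: 633.8 - 358.4 - 547.0 - 395.1 = -666.7
Trade balance = -495.0 + (-666.7) = -1161.7
(Excluded from the trade balance — primary income: compensation earned by residents employed abroad 164.8, interest received on holdings of foreign bonds 757.8, reinvested earnings on direct investment abroad 490.2; financial account: purchases of foreign government bonds by domestic residents 1435.6, domestic pension funds' purchases of foreign equities 547.9, foreign purchases of domestic corporate bonds 1013.2, new loans extended by domestic banks to foreign borrowers 1236.8; capital account: capital transfers received from emigrants 128.0.)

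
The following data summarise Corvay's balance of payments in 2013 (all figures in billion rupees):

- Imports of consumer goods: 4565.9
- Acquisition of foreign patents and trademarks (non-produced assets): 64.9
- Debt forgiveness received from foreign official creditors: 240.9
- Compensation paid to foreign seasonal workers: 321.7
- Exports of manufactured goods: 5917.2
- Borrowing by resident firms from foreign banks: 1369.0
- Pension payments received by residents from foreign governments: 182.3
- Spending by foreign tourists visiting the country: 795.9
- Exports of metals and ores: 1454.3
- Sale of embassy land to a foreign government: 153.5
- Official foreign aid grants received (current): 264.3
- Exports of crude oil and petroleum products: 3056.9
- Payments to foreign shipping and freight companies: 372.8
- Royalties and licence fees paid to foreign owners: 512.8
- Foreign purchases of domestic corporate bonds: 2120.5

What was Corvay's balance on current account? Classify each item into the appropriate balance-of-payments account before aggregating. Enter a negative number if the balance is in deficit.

5897.7

Goods: -4565.9 + 1454.3 + 3056.9 + 5917.2 = 5862.5
Services: -512.8 + 795.9 - 372.8 = -89.7
Primary income: -321.7
Secondary income: 182.3 + 264.3 = 446.6
Current account = 5862.5 + (-89.7) + (-321.7) + 446.6 = 5897.7
(Excluded from the current account — capital account: acquisition of foreign patents and trademarks (non-produced assets) 64.9, debt forgiveness received from foreign official creditors 240.9, sale of embassy land to a foreign government 153.5; financial account: borrowing by resident firms from foreign banks 1369.0, foreign purchases of domestic corporate bonds 2120.5.)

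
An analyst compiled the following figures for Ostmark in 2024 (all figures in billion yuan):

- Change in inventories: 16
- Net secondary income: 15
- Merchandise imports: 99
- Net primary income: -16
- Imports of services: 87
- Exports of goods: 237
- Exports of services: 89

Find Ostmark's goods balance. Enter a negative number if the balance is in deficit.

138

Goods balance = 237 - 99 = 138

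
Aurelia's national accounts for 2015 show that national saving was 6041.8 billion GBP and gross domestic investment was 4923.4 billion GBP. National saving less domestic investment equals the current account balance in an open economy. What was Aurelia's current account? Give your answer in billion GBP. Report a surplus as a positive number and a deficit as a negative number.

CA = S - I = 6041.8 - 4923.4 = 1118.4

1118.4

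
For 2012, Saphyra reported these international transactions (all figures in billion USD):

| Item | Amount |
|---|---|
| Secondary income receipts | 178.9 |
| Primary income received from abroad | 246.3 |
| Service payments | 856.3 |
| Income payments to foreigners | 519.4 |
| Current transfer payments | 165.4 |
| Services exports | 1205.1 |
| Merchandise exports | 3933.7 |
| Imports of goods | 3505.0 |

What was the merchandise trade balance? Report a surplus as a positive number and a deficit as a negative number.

Goods balance = 3933.7 - 3505.0 = 428.7

428.7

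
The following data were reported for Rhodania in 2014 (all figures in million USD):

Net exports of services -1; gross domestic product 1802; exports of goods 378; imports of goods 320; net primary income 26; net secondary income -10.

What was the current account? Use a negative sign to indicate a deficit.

73

Goods balance = 378 - 320 = 58
Services balance = -1
Trade balance (goods + services) = 58 + (-1) = 57
Net primary income = 26
Net secondary income = -10
Current account = 57 + 26 + (-10) = 73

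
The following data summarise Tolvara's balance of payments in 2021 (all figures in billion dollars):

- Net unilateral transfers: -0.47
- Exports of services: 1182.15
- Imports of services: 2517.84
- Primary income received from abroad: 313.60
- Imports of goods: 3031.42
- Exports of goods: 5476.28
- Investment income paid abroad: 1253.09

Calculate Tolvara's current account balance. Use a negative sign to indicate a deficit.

169.21

Goods balance = 5476.28 - 3031.42 = 2444.86
Services balance = 1182.15 - 2517.84 = -1335.69
Trade balance (goods + services) = 2444.86 + (-1335.69) = 1109.17
Net primary income = 313.60 - 1253.09 = -939.49
Net secondary income = -0.47
Current account = 1109.17 + (-939.49) + (-0.47) = 169.21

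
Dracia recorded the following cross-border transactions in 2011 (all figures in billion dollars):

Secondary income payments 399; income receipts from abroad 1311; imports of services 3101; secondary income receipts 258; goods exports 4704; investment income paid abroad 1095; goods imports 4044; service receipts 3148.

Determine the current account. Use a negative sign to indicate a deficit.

782

Goods balance = 4704 - 4044 = 660
Services balance = 3148 - 3101 = 47
Trade balance (goods + services) = 660 + 47 = 707
Net primary income = 1311 - 1095 = 216
Net secondary income = 258 - 399 = -141
Current account = 707 + 216 + (-141) = 782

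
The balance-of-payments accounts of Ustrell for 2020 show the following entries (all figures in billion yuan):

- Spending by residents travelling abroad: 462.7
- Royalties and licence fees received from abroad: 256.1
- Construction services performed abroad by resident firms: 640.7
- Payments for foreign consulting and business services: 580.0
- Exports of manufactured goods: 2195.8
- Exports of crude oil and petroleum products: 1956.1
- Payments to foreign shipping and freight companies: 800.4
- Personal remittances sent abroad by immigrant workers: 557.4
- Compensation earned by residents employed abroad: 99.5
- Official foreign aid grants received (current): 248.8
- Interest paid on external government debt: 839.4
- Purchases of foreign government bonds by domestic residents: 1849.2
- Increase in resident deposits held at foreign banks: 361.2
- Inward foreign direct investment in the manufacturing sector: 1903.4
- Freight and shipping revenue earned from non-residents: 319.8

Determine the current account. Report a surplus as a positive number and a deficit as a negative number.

Goods: 1956.1 + 2195.8 = 4151.9
Services: 256.1 - 462.7 - 580.0 + 640.7 + 319.8 - 800.4 = -626.5
Primary income: -839.4 + 99.5 = -739.9
Secondary income: -557.4 + 248.8 = -308.6
Current account = 4151.9 + (-626.5) + (-739.9) + (-308.6) = 2476.9
(Excluded from the current account — financial account: purchases of foreign government bonds by domestic residents 1849.2, increase in resident deposits held at foreign banks 361.2, inward foreign direct investment in the manufacturing sector 1903.4.)

2476.9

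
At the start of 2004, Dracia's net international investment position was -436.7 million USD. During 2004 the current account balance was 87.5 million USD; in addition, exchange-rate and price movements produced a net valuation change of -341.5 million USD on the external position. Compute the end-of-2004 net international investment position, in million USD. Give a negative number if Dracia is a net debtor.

-690.7

Change in NIIP = current account + net valuation change = 87.5 + (-341.5) = -254.0
End-of-year NIIP = -436.7 + (-254.0) = -690.7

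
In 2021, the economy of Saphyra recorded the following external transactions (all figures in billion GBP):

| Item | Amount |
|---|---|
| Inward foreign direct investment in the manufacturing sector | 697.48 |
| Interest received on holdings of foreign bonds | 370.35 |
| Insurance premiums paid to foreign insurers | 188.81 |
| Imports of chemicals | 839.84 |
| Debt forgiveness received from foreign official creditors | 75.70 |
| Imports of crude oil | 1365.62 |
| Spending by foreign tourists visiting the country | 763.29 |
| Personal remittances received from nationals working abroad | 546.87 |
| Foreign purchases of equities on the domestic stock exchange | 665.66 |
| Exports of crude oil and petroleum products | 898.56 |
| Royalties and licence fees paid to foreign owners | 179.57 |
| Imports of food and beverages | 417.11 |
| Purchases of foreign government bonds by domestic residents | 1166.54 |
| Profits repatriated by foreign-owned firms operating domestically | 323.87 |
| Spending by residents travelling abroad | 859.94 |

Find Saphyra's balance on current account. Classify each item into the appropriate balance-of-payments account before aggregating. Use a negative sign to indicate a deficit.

Goods: -839.84 - 1365.62 + 898.56 - 417.11 = -1724.01
Services: -188.81 - 179.57 + 763.29 - 859.94 = -465.03
Primary income: -323.87 + 370.35 = 46.48
Secondary income: 546.87
Current account = (-1724.01) + (-465.03) + 46.48 + 546.87 = -1595.69
(Excluded from the current account — financial account: inward foreign direct investment in the manufacturing sector 697.48, foreign purchases of equities on the domestic stock exchange 665.66, purchases of foreign government bonds by domestic residents 1166.54; capital account: debt forgiveness received from foreign official creditors 75.70.)

-1595.69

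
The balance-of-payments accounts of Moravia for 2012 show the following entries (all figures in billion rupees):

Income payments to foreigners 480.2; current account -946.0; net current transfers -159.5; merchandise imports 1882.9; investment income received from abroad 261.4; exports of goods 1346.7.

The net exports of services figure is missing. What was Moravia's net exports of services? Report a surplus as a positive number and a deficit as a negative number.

Current account = goods balance + services balance + net primary income + net secondary income
Sum of the known components = -914.5
Net exports of services = CA - (known components) = -946.0 - (-914.5) = -31.5

-31.5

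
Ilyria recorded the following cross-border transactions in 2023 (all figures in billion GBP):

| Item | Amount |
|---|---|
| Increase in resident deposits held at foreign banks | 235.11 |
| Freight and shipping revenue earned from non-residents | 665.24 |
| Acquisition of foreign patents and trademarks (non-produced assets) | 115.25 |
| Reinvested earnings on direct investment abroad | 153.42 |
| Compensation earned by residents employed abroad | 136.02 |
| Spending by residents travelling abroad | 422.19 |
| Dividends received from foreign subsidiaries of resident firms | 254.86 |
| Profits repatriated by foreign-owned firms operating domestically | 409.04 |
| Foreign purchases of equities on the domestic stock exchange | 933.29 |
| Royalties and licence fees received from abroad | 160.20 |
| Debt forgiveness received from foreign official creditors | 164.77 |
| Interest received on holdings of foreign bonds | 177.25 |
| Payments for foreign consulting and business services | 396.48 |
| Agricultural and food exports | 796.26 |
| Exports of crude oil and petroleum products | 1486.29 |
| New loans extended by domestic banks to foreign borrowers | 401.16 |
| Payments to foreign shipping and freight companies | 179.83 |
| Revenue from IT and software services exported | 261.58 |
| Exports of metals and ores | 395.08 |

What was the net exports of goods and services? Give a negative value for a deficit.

Goods: 395.08 + 1486.29 + 796.26 = 2677.63
Services: 665.24 - 422.19 + 261.58 - 396.48 + 160.20 - 179.83 = 88.52
Trade balance = 2677.63 + 88.52 = 2766.15
(Excluded from the trade balance — financial account: increase in resident deposits held at foreign banks 235.11, foreign purchases of equities on the domestic stock exchange 933.29, new loans extended by domestic banks to foreign borrowers 401.16; capital account: acquisition of foreign patents and trademarks (non-produced assets) 115.25, debt forgiveness received from foreign official creditors 164.77; primary income: reinvested earnings on direct investment abroad 153.42, compensation earned by residents employed abroad 136.02, dividends received from foreign subsidiaries of resident firms 254.86, profits repatriated by foreign-owned firms operating domestically 409.04, interest received on holdings of foreign bonds 177.25.)

2766.15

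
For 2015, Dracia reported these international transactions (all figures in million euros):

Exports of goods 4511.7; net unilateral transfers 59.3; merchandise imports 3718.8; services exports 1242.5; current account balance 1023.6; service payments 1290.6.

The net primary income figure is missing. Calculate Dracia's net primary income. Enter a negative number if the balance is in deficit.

Current account = goods balance + services balance + net primary income + net secondary income
Sum of the known components = 804.1
Net primary income = CA - (known components) = 1023.6 - 804.1 = 219.5

219.5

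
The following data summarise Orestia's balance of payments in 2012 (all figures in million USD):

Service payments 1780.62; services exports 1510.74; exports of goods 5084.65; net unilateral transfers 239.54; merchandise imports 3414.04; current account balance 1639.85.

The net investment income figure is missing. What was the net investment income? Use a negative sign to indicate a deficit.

Current account = goods balance + services balance + net primary income + net secondary income
Sum of the known components = 1640.27
Net investment income = CA - (known components) = 1639.85 - 1640.27 = -0.42

-0.42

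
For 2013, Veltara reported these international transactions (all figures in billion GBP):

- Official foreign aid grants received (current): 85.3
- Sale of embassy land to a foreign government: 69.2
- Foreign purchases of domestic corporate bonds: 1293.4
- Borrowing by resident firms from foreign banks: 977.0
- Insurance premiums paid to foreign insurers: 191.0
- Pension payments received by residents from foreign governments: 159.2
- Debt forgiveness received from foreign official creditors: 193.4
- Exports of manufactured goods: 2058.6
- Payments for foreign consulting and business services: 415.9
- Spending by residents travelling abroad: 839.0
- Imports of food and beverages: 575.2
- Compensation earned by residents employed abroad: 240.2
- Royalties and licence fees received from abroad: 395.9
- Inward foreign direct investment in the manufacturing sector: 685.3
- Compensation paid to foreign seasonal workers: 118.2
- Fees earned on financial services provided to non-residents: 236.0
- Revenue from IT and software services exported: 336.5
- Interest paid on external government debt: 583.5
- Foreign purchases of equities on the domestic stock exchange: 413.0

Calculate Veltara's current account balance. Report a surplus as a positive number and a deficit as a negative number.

788.9

Goods: 2058.6 - 575.2 = 1483.4
Services: -191.0 + 336.5 + 395.9 + 236.0 - 415.9 - 839.0 = -477.5
Primary income: -583.5 + 240.2 - 118.2 = -461.5
Secondary income: 159.2 + 85.3 = 244.5
Current account = 1483.4 + (-477.5) + (-461.5) + 244.5 = 788.9
(Excluded from the current account — capital account: sale of embassy land to a foreign government 69.2, debt forgiveness received from foreign official creditors 193.4; financial account: foreign purchases of domestic corporate bonds 1293.4, borrowing by resident firms from foreign banks 977.0, inward foreign direct investment in the manufacturing sector 685.3, foreign purchases of equities on the domestic stock exchange 413.0.)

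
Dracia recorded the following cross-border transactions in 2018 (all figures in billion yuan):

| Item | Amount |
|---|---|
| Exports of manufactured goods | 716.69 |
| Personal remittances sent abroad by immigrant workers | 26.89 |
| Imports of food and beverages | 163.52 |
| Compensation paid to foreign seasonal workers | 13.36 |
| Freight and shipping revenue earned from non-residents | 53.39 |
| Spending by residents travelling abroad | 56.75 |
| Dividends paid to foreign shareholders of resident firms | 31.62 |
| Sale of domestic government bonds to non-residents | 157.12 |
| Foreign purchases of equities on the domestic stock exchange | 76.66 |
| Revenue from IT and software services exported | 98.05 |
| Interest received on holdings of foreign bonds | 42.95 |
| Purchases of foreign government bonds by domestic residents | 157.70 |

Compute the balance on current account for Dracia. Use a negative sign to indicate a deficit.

Goods: -163.52 + 716.69 = 553.17
Services: 53.39 + 98.05 - 56.75 = 94.69
Primary income: -31.62 - 13.36 + 42.95 = -2.03
Secondary income: -26.89
Current account = 553.17 + 94.69 + (-2.03) + (-26.89) = 618.94
(Excluded from the current account — financial account: sale of domestic government bonds to non-residents 157.12, foreign purchases of equities on the domestic stock exchange 76.66, purchases of foreign government bonds by domestic residents 157.70.)

618.94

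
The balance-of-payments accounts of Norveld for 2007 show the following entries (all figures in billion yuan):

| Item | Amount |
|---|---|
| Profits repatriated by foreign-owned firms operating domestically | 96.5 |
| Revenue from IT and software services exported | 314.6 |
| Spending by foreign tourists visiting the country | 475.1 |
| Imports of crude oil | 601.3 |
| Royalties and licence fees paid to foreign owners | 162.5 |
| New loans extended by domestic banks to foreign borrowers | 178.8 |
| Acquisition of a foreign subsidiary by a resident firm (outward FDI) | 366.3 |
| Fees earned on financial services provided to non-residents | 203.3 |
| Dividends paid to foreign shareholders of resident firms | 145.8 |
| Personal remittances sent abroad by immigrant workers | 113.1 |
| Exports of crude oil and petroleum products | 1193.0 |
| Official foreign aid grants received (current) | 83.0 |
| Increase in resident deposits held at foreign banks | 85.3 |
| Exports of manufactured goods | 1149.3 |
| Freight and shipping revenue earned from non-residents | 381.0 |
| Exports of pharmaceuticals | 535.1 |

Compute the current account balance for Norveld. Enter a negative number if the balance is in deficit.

Goods: 535.1 - 601.3 + 1149.3 + 1193.0 = 2276.1
Services: -162.5 + 314.6 + 381.0 + 203.3 + 475.1 = 1211.5
Primary income: -96.5 - 145.8 = -242.3
Secondary income: 83.0 - 113.1 = -30.1
Current account = 2276.1 + 1211.5 + (-242.3) + (-30.1) = 3215.2
(Excluded from the current account — financial account: new loans extended by domestic banks to foreign borrowers 178.8, acquisition of a foreign subsidiary by a resident firm (outward FDI) 366.3, increase in resident deposits held at foreign banks 85.3.)

3215.2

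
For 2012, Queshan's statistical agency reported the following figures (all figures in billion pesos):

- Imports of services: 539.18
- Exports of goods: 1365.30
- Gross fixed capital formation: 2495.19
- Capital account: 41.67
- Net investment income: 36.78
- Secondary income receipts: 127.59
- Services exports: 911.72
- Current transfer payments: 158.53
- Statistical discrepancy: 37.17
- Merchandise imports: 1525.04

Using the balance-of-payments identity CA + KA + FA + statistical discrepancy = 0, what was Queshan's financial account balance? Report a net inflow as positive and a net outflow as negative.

-297.48

Goods balance = 1365.30 - 1525.04 = -159.74
Services balance = 911.72 - 539.18 = 372.54
Trade balance (goods + services) = -159.74 + 372.54 = 212.80
Net primary income = 36.78
Net secondary income = 127.59 - 158.53 = -30.94
Current account = 212.80 + 36.78 + (-30.94) = 218.64
Financial account = -(218.64 + 41.67 + 37.17) = -297.48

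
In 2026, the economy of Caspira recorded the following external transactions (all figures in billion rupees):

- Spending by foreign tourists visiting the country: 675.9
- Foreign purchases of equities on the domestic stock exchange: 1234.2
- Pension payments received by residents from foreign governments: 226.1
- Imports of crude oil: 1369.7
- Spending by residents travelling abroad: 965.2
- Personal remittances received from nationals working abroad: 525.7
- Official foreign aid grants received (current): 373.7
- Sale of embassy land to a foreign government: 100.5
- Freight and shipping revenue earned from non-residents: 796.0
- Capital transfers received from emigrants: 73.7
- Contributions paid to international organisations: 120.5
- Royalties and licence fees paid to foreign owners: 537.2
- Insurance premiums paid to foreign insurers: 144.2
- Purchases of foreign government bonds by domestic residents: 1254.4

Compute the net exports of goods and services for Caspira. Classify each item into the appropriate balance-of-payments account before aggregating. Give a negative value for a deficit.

-1544.4

Goods: -1369.7
Services: 675.9 + 796.0 - 965.2 - 144.2 - 537.2 = -174.7
Trade balance = -1369.7 + (-174.7) = -1544.4
(Excluded from the trade balance — financial account: foreign purchases of equities on the domestic stock exchange 1234.2, purchases of foreign government bonds by domestic residents 1254.4; secondary income: pension payments received by residents from foreign governments 226.1, personal remittances received from nationals working abroad 525.7, official foreign aid grants received (current) 373.7, contributions paid to international organisations 120.5; capital account: sale of embassy land to a foreign government 100.5, capital transfers received from emigrants 73.7.)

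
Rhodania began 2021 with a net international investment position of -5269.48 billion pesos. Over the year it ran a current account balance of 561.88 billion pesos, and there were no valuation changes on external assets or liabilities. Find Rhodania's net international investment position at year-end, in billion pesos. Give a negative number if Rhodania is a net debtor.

-4707.60

With no valuation effects, change in NIIP = current account = 561.88
End-of-year NIIP = -5269.48 + 561.88 = -4707.60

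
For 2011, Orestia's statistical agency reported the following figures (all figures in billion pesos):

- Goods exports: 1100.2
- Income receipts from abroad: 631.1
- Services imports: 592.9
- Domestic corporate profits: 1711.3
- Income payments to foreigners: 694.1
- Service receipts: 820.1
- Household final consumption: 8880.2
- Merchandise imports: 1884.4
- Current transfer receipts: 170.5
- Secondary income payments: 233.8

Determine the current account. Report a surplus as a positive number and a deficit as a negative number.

Goods balance = 1100.2 - 1884.4 = -784.2
Services balance = 820.1 - 592.9 = 227.2
Trade balance (goods + services) = -784.2 + 227.2 = -557.0
Net primary income = 631.1 - 694.1 = -63.0
Net secondary income = 170.5 - 233.8 = -63.3
Current account = -557.0 + (-63.0) + (-63.3) = -683.3

-683.3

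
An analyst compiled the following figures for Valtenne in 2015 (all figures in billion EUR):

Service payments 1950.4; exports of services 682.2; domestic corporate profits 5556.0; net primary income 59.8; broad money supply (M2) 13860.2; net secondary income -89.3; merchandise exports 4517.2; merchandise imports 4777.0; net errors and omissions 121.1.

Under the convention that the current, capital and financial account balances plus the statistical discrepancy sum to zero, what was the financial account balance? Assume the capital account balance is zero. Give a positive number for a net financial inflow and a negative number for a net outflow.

Goods balance = 4517.2 - 4777.0 = -259.8
Services balance = 682.2 - 1950.4 = -1268.2
Trade balance (goods + services) = -259.8 + (-1268.2) = -1528.0
Net primary income = 59.8
Net secondary income = -89.3
Current account = -1528.0 + 59.8 + (-89.3) = -1557.5
Financial account = -(-1557.5 + 121.1) = 1436.4

1436.4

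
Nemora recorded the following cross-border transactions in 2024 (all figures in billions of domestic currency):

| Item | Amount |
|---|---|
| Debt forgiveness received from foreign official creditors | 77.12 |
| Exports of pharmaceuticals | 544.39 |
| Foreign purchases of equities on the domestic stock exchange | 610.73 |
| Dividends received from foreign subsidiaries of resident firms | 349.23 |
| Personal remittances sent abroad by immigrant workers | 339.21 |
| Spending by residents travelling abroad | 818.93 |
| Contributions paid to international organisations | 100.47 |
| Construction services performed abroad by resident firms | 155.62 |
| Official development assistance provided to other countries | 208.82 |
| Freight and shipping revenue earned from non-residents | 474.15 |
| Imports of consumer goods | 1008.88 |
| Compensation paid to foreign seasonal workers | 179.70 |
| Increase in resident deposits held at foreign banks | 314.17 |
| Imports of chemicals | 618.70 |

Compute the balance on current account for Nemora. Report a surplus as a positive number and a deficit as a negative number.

Goods: -618.70 + 544.39 - 1008.88 = -1083.19
Services: 474.15 - 818.93 + 155.62 = -189.16
Primary income: -179.70 + 349.23 = 169.53
Secondary income: -100.47 - 339.21 - 208.82 = -648.50
Current account = (-1083.19) + (-189.16) + 169.53 + (-648.50) = -1751.32
(Excluded from the current account — capital account: debt forgiveness received from foreign official creditors 77.12; financial account: foreign purchases of equities on the domestic stock exchange 610.73, increase in resident deposits held at foreign banks 314.17.)

-1751.32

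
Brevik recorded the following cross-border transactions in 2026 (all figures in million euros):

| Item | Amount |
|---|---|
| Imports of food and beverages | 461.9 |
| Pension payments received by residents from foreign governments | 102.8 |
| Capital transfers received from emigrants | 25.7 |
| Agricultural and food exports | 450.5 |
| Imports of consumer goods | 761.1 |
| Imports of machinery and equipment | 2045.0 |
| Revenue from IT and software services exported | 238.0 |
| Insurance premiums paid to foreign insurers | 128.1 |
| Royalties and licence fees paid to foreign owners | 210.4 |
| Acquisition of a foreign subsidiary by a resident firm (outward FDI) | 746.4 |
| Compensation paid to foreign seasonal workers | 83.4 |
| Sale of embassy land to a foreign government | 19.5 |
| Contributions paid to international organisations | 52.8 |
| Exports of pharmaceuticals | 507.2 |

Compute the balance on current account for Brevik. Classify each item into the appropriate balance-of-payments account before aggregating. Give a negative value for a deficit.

-2444.2

Goods: -2045.0 - 461.9 + 450.5 + 507.2 - 761.1 = -2310.3
Services: -128.1 + 238.0 - 210.4 = -100.5
Primary income: -83.4
Secondary income: 102.8 - 52.8 = 50.0
Current account = (-2310.3) + (-100.5) + (-83.4) + 50.0 = -2444.2
(Excluded from the current account — capital account: capital transfers received from emigrants 25.7, sale of embassy land to a foreign government 19.5; financial account: acquisition of a foreign subsidiary by a resident firm (outward FDI) 746.4.)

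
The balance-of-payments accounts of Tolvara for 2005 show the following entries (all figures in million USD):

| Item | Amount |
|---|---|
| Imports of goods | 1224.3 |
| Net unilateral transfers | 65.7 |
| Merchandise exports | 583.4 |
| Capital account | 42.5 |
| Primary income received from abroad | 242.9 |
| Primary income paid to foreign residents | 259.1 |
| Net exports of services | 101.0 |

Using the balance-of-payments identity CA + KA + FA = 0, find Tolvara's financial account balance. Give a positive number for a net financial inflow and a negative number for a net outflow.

Goods balance = 583.4 - 1224.3 = -640.9
Services balance = 101.0
Trade balance (goods + services) = -640.9 + 101.0 = -539.9
Net primary income = 242.9 - 259.1 = -16.2
Net secondary income = 65.7
Current account = -539.9 + (-16.2) + 65.7 = -490.4
Financial account = -(-490.4 + 42.5) = 447.9

447.9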